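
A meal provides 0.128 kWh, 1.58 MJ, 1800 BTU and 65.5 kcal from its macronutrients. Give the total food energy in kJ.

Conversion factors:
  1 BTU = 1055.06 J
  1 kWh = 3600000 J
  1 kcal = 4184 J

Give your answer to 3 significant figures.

0.128 kWh × 3600000 = 460800 J
1.58 MJ × 1000000 = 1.58×10⁶ J
1800 BTU × 1055.06 = 1.89911×10⁶ J
65.5 kcal × 4184 = 274052 J
Sum: 460800 + 1.58×10⁶ + 1.89911×10⁶ + 274052 = 4.21396×10⁶ J
In kJ: 4.21396×10⁶ / 1000 = 4213.96 kJ

4210 kJ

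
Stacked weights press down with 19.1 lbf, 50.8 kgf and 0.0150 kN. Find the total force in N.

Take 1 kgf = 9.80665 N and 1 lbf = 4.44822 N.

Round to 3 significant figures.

598 N

19.1 lbf × 4.44822 → 84.961 N
50.8 kgf × 9.80665 → 498.178 N
0.0150 kN × 1000 → 15 N
Combined: 84.961 + 498.178 + 15 = 598.139 N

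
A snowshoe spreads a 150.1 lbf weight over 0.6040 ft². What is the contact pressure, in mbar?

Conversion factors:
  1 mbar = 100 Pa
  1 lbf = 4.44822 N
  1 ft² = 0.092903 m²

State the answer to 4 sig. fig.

119.0 mbar

150.1 lbf × 4.44822 = 667.678 N
0.6040 ft² × 0.092903 = 0.0561134 m²
P = F / A = 667.678 N / 0.0561134 m² = 11898.7 Pa
11898.7 Pa ÷ (100 Pa/mbar) = 118.987 mbar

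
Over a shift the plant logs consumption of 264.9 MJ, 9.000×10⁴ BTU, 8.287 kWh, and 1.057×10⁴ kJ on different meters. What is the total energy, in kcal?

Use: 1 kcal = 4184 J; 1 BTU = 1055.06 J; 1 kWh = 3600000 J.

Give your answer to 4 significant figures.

264.9 MJ × 1000000 = 2.649×10⁸ J
9.000×10⁴ BTU × 1055.06 = 9.49554×10⁷ J
8.287 kWh × 3600000 = 2.98332×10⁷ J
1.057×10⁴ kJ × 1000 = 1.057×10⁷ J
Total: 2.649×10⁸ + 9.49554×10⁷ + 2.98332×10⁷ + 1.057×10⁷ = 4.00259×10⁸ J
In kcal: 4.00259×10⁸ / 4184 = 95664.2 kcal

9.566×10⁴ kcal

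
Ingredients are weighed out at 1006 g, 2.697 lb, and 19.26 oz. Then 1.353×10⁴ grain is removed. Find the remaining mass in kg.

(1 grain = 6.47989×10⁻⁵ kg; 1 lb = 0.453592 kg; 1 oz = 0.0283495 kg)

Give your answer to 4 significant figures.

1.899 kg

1006 g × 0.001 = 1.006 kg
2.697 lb × 0.453592 = 1.22334 kg
19.26 oz × 0.0283495 = 0.546011 kg
1.353×10⁴ grain × 6.47989×10⁻⁵ = 0.876729 kg
Sum: 1.006 + 1.22334 + 0.546011 − 0.876729 = 1.89862 kg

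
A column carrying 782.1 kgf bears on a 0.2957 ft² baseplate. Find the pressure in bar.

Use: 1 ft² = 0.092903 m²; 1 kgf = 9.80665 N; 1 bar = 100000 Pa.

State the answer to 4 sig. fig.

782.1 kgf × 9.80665 → 7669.78 N
0.2957 ft² × 0.092903 → 0.0274714 m²
P = F / A = 7669.78 N / 0.0274714 m² = 279191 Pa
279191 Pa ÷ (100000 Pa/bar) = 2.79191 bar

2.792 bar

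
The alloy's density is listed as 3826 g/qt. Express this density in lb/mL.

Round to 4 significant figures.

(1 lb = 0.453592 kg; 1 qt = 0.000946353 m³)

3826 g/qt × 0.001 kg/g ÷ 0.000946353 m³/qt = 4042.89 kg/m³
4042.89 kg/m³ ÷ 0.453592 kg/lb × 10⁻⁶ m³/mL = 0.00891305 lb/mL

0.008913 lb/mL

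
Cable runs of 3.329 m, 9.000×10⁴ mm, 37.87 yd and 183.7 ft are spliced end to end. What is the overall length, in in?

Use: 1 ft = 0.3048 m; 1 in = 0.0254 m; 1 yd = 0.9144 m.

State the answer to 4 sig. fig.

7242 in

3.329 m (already m)
9.000×10⁴ mm × 0.001 = 90 m
37.87 yd × 0.9144 = 34.6283 m
183.7 ft × 0.3048 = 55.9918 m
Combined: 3.329 + 90 + 34.6283 + 55.9918 = 183.949 m
In in: 183.949 / 0.0254 = 7242.09 in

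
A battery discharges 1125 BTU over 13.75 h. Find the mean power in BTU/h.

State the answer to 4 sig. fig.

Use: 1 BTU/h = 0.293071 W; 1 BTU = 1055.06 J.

1125 BTU × 1055.06 = 1.18694×10⁶ J
13.75 h × 3600 = 49500 s
P = E / t = 1.18694×10⁶ J / 49500 s = 23.9786 W
23.9786 W ÷ (0.293071 W/BTU/h) = 81.8184 BTU/h

81.82 BTU/h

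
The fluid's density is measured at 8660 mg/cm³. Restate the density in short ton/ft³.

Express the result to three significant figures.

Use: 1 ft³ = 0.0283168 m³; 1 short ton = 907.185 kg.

0.270 short ton/ft³

8660 mg/cm³ × 10⁻⁶ kg/mg ÷ 10⁻⁶ m³/cm³ = 8660 kg/m³
8660 kg/m³ ÷ 907.185 kg/short ton × 0.0283168 m³/ft³ = 0.270313 short ton/ft³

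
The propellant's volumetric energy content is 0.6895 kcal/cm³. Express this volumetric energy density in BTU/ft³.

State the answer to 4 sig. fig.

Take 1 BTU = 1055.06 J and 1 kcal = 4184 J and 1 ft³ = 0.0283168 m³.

0.6895 kcal/cm³ × 4184 J/kcal ÷ 10⁻⁶ m³/cm³ = 2.88487×10⁹ J/m³
2.88487×10⁹ J/m³ ÷ 1055.06 J/BTU × 0.0283168 m³/ft³ = 77427.1 BTU/ft³

7.743×10⁴ BTU/ft³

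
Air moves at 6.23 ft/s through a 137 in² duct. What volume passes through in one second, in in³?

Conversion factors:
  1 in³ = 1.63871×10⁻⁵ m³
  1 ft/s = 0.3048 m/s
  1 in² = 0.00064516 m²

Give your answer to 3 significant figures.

1.02×10⁴ in³

6.23 ft/s × 0.3048 = 1.8989 m/s
137 in² × 0.00064516 = 0.0883869 m²
V = v × A × t = 1.8989 m/s × 0.0883869 m² × 1 s = 0.167838 m³
0.167838 m³ ÷ (1.63871×10⁻⁵ m³/in³) = 10242.1 in³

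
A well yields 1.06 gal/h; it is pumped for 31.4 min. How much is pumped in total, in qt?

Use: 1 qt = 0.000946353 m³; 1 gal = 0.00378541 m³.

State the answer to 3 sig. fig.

2.22 qt

1.06 gal/h → 1.11459×10⁻⁶ m³/s
31.4 min → 1884 s
V = Q × t = 1.11459×10⁻⁶ × 1884 = 0.00209989 m³
In qt: 0.00209989 / 0.000946353 = 2.21893 qt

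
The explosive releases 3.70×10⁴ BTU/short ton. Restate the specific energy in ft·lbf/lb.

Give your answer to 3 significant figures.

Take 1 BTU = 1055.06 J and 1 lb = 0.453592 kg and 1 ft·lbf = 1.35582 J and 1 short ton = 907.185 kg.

1.44×10⁴ ft·lbf/lb

3.70×10⁴ BTU/short ton × 1055.06 J/BTU ÷ 907.185 kg/short ton = 43031.2 J/kg
43031.2 J/kg ÷ 1.35582 J/ft·lbf × 0.453592 kg/lb = 14396.2 ft·lbf/lb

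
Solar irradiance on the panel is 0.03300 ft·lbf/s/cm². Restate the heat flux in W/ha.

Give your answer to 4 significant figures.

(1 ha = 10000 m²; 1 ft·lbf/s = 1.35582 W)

0.03300 ft·lbf/s/cm² × 1.35582 W/ft·lbf/s ÷ 0.0001 m²/cm² = 447.421 W/m²
447.421 W/m² × 10000 m²/ha = 4.47421×10⁶ W/ha

4.474×10⁶ W/ha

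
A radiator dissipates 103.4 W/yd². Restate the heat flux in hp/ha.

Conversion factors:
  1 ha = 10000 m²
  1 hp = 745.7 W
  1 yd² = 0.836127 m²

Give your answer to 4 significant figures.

1658 hp/ha

103.4 W/yd² ÷ 0.836127 m²/yd² = 123.665 W/m²
123.665 W/m² ÷ 745.7 W/hp × 10000 m²/ha = 1658.37 hp/ha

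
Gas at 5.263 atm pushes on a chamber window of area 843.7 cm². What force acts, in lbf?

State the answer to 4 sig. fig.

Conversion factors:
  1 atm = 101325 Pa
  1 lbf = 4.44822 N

1.011×10⁴ lbf

5.263 atm × 101325 = 533273 Pa
843.7 cm² × 0.0001 = 0.08437 m²
F = P × A = 533273 Pa × 0.08437 m² = 44992.2 N
44992.2 N ÷ (4.44822 N/lbf) = 10114.7 lbf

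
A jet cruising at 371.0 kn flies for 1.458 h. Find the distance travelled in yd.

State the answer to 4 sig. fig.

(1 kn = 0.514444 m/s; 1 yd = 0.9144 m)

1.096×10⁶ yd

371.0 kn × 0.514444 = 190.859 m/s
1.458 h × 3600 = 5248.8 s
d = v × t = 190.859 m/s × 5248.8 s = 1.00178×10⁶ m
1.00178×10⁶ m ÷ (0.9144 m/yd) = 1.09556×10⁶ yd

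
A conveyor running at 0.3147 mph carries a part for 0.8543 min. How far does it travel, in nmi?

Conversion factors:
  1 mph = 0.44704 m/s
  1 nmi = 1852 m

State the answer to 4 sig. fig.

0.003894 nmi

0.3147 mph × 0.44704 → 0.140683 m/s
0.8543 min × 60 → 51.258 s
d = v × t = 0.140683 m/s × 51.258 s = 7.21113 m
7.21113 m ÷ (1852 m/nmi) = 0.0038937 nmi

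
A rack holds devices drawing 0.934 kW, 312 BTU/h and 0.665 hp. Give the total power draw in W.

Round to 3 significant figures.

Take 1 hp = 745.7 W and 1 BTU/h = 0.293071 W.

1520 W

0.934 kW × 1000 → 934 W
312 BTU/h × 0.293071 → 91.4382 W
0.665 hp × 745.7 → 495.891 W
Sum: 934 + 91.4382 + 495.891 = 1521.33 W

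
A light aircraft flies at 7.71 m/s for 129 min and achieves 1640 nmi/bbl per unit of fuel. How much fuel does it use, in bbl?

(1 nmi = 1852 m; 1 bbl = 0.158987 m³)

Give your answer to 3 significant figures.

0.0196 bbl

129 min → 7740 s
d = v × t = 7.71 × 7740 = 59675.4 m
1640 nmi/bbl → 1.9104×10⁷ m/m³
V = d / (distance per unit fuel) = 59675.4 / 1.9104×10⁷ = 0.00312371 m³
In bbl: 0.00312371 / 0.158987 = 0.0196476 bbl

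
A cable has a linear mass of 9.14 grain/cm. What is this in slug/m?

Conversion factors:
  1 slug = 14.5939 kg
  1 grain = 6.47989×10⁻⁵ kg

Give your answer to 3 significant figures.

0.00406 slug/m

9.14 grain/cm × 6.47989×10⁻⁵ kg/grain ÷ 0.01 m/cm = 0.0592262 kg/m
0.0592262 kg/m ÷ 14.5939 kg/slug = 0.00405828 slug/m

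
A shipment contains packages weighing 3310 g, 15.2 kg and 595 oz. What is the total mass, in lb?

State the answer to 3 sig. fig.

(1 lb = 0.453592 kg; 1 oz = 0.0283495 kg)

78.0 lb

3310 g × 0.001 = 3.31 kg
15.2 kg (already kg)
595 oz × 0.0283495 = 16.868 kg
Total: 3.31 + 15.2 + 16.868 = 35.378 kg
In lb: 35.378 / 0.453592 = 77.9952 lb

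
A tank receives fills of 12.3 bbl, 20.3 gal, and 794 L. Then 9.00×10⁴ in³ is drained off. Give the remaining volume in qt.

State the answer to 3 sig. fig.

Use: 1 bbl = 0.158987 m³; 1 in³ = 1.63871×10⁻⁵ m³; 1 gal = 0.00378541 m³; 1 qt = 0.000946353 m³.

1430 qt

12.3 bbl × 0.158987 → 1.95554 m³
20.3 gal × 0.00378541 → 0.0768438 m³
794 L × 0.001 → 0.794 m³
9.00×10⁴ in³ × 1.63871×10⁻⁵ → 1.47484 m³
Sum: 1.95554 + 0.0768438 + 0.794 − 1.47484 = 1.35154 m³
In qt: 1.35154 / 0.000946353 = 1428.16 qt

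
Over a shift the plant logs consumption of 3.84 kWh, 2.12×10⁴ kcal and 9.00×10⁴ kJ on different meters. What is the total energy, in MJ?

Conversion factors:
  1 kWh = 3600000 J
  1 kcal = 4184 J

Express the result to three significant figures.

193 MJ

3.84 kWh × 3600000 = 1.3824×10⁷ J
2.12×10⁴ kcal × 4184 = 8.87008×10⁷ J
9.00×10⁴ kJ × 1000 = 9×10⁷ J
Combined: 1.3824×10⁷ + 8.87008×10⁷ + 9×10⁷ = 1.92525×10⁸ J
In MJ: 1.92525×10⁸ / 1000000 = 192.525 MJ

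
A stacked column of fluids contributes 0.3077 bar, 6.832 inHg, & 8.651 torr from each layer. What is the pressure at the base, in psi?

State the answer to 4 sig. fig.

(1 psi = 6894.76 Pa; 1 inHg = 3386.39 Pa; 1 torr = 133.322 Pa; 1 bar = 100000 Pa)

0.3077 bar × 100000 → 30770 Pa
6.832 inHg × 3386.39 → 23135.8 Pa
8.651 torr × 133.322 → 1153.37 Pa
Sum: 30770 + 23135.8 + 1153.37 = 55059.2 Pa
In psi: 55059.2 / 6894.76 = 7.98566 psi

7.986 psi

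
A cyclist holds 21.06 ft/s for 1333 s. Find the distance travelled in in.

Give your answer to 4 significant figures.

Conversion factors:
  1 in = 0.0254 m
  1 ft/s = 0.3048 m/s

3.369×10⁵ in

21.06 ft/s × 0.3048 = 6.41909 m/s
d = v × t = 6.41909 m/s × 1333 s = 8556.65 m
8556.65 m ÷ (0.0254 m/in) = 336876 in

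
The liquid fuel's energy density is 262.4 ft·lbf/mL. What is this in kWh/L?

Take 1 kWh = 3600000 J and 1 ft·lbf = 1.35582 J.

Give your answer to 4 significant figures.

0.09882 kWh/L

262.4 ft·lbf/mL × 1.35582 J/ft·lbf ÷ 10⁻⁶ m³/mL = 3.55767×10⁸ J/m³
3.55767×10⁸ J/m³ ÷ 3600000 J/kWh × 0.001 m³/L = 0.0988242 kWh/L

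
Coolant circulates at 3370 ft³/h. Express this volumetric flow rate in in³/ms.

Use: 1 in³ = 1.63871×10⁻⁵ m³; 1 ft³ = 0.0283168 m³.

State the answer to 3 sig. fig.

3370 ft³/h × 0.0283168 m³/ft³ ÷ 3600 s/h = 0.0265077 m³/s
0.0265077 m³/s ÷ 1.63871×10⁻⁵ m³/in³ × 0.001 s/ms = 1.6176 in³/ms

1.62 in³/ms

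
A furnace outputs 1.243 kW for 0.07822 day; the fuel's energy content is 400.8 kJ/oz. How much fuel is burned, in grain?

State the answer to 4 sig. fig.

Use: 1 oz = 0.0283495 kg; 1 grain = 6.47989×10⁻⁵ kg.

1.243 kW → 1243 W
0.07822 day → 6758.21 s
E = P × t = 1243 × 6758.21 = 8.40046×10⁶ J
400.8 kJ/oz → 1.41378×10⁷ J/kg
m = E / e_s = 8.40046×10⁶ / 1.41378×10⁷ = 0.594184 kg
In grain: 0.594184 / 6.47989×10⁻⁵ = 9169.66 grain

9170 grain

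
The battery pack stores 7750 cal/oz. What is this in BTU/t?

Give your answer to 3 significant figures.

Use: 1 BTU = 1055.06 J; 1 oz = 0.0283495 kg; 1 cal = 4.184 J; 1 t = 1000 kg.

7750 cal/oz × 4.184 J/cal ÷ 0.0283495 kg/oz = 1.14379×10⁶ J/kg
1.14379×10⁶ J/kg ÷ 1055.06 J/BTU × 1000 kg/t = 1.0841×10⁶ BTU/t

1.08×10⁶ BTU/t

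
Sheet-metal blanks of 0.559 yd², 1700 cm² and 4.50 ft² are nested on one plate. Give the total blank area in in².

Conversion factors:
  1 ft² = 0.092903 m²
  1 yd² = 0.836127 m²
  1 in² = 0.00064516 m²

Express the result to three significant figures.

1640 in²

0.559 yd² × 0.836127 = 0.467395 m²
1700 cm² × 0.0001 = 0.17 m²
4.50 ft² × 0.092903 = 0.418064 m²
Combined: 0.467395 + 0.17 + 0.418064 = 1.05546 m²
In in²: 1.05546 / 0.00064516 = 1635.97 in²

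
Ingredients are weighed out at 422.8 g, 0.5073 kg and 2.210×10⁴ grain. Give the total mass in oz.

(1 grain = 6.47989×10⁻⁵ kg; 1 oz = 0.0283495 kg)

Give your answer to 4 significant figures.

422.8 g × 0.001 = 0.4228 kg
0.5073 kg (already kg)
2.210×10⁴ grain × 6.47989×10⁻⁵ = 1.43206 kg
Total: 0.4228 + 0.5073 + 1.43206 = 2.36216 kg
In oz: 2.36216 / 0.0283495 = 83.3228 oz

83.32 oz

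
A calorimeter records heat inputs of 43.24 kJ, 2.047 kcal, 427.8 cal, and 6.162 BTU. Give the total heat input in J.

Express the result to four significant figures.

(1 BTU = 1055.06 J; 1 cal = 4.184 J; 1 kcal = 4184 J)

43.24 kJ × 1000 = 43240 J
2.047 kcal × 4184 = 8564.65 J
427.8 cal × 4.184 = 1789.92 J
6.162 BTU × 1055.06 = 6501.28 J
Total: 43240 + 8564.65 + 1789.92 + 6501.28 = 60095.8 J

6.010×10⁴ J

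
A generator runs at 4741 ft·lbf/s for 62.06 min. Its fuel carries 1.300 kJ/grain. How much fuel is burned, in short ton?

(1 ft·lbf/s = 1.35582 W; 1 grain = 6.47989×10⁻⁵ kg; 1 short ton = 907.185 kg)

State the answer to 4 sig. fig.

0.001315 short ton

4741 ft·lbf/s → 6427.94 W
62.06 min → 3723.6 s
E = P × t = 6427.94 × 3723.6 = 2.39351×10⁷ J
1.300 kJ/grain → 2.00621×10⁷ J/kg
m = E / e_s = 2.39351×10⁷ / 2.00621×10⁷ = 1.19305 kg
In short ton: 1.19305 / 907.185 = 0.00131511 short ton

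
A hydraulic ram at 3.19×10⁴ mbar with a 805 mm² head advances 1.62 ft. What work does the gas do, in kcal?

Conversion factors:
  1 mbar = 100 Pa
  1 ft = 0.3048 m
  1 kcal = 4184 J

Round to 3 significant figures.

3.19×10⁴ mbar → 3.19×10⁶ Pa
805 mm² → 8.05×10⁻⁴ m²
F = P × A = 3.19×10⁶ × 8.05×10⁻⁴ = 2567.95 N
1.62 ft → 0.493776 m
W = F × d = 2567.95 × 0.493776 = 1267.99 J
In kcal: 1267.99 / 4184 = 0.303057 kcal

0.303 kcal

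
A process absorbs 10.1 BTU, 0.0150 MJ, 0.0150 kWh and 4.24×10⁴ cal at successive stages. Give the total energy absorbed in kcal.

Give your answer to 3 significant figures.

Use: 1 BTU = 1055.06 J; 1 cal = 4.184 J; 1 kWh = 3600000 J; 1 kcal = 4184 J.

61.4 kcal

10.1 BTU × 1055.06 → 10656.1 J
0.0150 MJ × 1000000 → 15000 J
0.0150 kWh × 3600000 → 54000 J
4.24×10⁴ cal × 4.184 → 177402 J
Total: 10656.1 + 15000 + 54000 + 177402 = 257058 J
In kcal: 257058 / 4184 = 61.4383 kcal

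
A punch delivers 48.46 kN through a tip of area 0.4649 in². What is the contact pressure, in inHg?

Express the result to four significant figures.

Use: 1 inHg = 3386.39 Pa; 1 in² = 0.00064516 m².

48.46 kN × 1000 = 48460 N
0.4649 in² × 0.00064516 = 2.99935×10⁻⁴ m²
P = F / A = 48460 N / 2.99935×10⁻⁴ m² = 1.61568×10⁸ Pa
1.61568×10⁸ Pa ÷ (3386.39 Pa/inHg) = 47711 inHg

4.771×10⁴ inHg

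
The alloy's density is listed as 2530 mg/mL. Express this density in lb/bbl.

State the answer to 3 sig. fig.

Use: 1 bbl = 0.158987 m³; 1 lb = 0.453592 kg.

2530 mg/mL × 10⁻⁶ kg/mg ÷ 10⁻⁶ m³/mL = 2530 kg/m³
2530 kg/m³ ÷ 0.453592 kg/lb × 0.158987 m³/bbl = 886.782 lb/bbl

887 lb/bbl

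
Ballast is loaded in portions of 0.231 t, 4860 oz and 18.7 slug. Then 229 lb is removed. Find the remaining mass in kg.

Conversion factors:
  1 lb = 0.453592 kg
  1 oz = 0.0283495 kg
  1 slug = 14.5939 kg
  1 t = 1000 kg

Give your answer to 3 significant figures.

0.231 t × 1000 → 231 kg
4860 oz × 0.0283495 → 137.779 kg
18.7 slug × 14.5939 → 272.906 kg
229 lb × 0.453592 → 103.873 kg
Result: 231 + 137.779 + 272.906 − 103.873 = 537.812 kg

538 kg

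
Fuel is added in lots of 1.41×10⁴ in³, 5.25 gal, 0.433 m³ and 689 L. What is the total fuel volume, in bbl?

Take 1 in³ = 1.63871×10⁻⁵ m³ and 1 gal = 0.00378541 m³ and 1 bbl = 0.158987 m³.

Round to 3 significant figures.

1.41×10⁴ in³ × 1.63871×10⁻⁵ = 0.231058 m³
5.25 gal × 0.00378541 = 0.0198734 m³
0.433 m³ (already m³)
689 L × 0.001 = 0.689 m³
Combined: 0.231058 + 0.0198734 + 0.433 + 0.689 = 1.37293 m³
In bbl: 1.37293 / 0.158987 = 8.63549 bbl

8.64 bbl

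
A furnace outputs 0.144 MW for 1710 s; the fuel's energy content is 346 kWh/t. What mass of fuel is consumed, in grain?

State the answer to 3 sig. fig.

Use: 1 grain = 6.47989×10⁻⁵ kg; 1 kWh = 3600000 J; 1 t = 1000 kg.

3.05×10⁶ grain

0.144 MW → 144000 W
E = P × t = 144000 × 1710 = 2.4624×10⁸ J
346 kWh/t → 1.2456×10⁶ J/kg
m = E / e_s = 2.4624×10⁸ / 1.2456×10⁶ = 197.688 kg
In grain: 197.688 / 6.47989×10⁻⁵ = 3.05079×10⁶ grain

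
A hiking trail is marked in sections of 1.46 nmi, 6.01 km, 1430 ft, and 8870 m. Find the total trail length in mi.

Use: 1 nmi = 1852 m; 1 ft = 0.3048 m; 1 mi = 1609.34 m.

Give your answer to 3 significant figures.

1.46 nmi × 1852 = 2703.92 m
6.01 km × 1000 = 6010 m
1430 ft × 0.3048 = 435.864 m
8870 m (already m)
Sum: 2703.92 + 6010 + 435.864 + 8870 = 18019.8 m
In mi: 18019.8 / 1609.34 = 11.197 mi

11.2 mi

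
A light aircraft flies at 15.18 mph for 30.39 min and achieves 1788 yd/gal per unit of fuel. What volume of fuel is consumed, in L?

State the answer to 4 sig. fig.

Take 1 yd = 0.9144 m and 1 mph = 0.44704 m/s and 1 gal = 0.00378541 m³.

15.18 mph → 6.78607 m/s
30.39 min → 1823.4 s
d = v × t = 6.78607 × 1823.4 = 12373.7 m
1788 yd/gal → 431908 m/m³
V = d / (distance per unit fuel) = 12373.7 / 431908 = 0.0286489 m³
In L: 0.0286489 / 0.001 = 28.6489 L

28.65 L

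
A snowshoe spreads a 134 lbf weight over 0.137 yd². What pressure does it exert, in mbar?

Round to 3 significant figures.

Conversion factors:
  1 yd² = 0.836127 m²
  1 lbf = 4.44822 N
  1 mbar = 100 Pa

134 lbf × 4.44822 = 596.061 N
0.137 yd² × 0.836127 = 0.114549 m²
P = F / A = 596.061 N / 0.114549 m² = 5203.55 Pa
5203.55 Pa ÷ (100 Pa/mbar) = 52.0355 mbar

52.0 mbar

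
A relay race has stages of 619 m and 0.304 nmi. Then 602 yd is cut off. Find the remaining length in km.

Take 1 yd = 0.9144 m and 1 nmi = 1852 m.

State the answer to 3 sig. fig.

0.632 km

619 m (already m)
0.304 nmi × 1852 → 563.008 m
602 yd × 0.9144 → 550.469 m
Sum: 619 + 563.008 − 550.469 = 631.539 m
In km: 631.539 / 1000 = 0.631539 km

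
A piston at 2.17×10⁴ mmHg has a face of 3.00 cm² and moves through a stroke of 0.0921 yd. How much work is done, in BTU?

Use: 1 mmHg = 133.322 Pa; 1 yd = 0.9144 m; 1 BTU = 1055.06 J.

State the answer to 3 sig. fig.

2.17×10⁴ mmHg → 2.89309×10⁶ Pa
3.00 cm² → 3×10⁻⁴ m²
F = P × A = 2.89309×10⁶ × 3×10⁻⁴ = 867.927 N
0.0921 yd → 0.0842162 m
W = F × d = 867.927 × 0.0842162 = 73.0935 J
In BTU: 73.0935 / 1055.06 = 0.069279 BTU

0.0693 BTU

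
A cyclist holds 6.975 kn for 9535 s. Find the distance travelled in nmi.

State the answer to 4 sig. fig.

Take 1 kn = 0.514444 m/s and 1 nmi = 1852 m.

6.975 kn × 0.514444 = 3.58825 m/s
d = v × t = 3.58825 m/s × 9535 s = 34214 m
34214 m ÷ (1852 m/nmi) = 18.4741 nmi

18.47 nmi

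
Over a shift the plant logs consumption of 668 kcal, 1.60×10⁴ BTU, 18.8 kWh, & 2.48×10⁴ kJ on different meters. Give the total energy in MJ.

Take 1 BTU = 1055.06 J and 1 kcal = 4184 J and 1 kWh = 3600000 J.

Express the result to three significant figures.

668 kcal × 4184 = 2.79491×10⁶ J
1.60×10⁴ BTU × 1055.06 = 1.6881×10⁷ J
18.8 kWh × 3600000 = 6.768×10⁷ J
2.48×10⁴ kJ × 1000 = 2.48×10⁷ J
Total: 2.79491×10⁶ + 1.6881×10⁷ + 6.768×10⁷ + 2.48×10⁷ = 1.12156×10⁸ J
In MJ: 1.12156×10⁸ / 1000000 = 112.156 MJ

112 MJ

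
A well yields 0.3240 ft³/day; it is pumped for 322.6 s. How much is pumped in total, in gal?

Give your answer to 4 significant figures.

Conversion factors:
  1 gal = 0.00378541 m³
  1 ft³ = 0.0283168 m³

0.3240 ft³/day → 1.06188×10⁻⁷ m³/s
V = Q × t = 1.06188×10⁻⁷ × 322.6 = 3.42562×10⁻⁵ m³
In gal: 3.42562×10⁻⁵ / 0.00378541 = 0.00904953 gal

0.009050 gal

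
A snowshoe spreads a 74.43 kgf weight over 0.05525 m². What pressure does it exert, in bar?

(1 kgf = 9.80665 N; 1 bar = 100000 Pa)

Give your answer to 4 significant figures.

74.43 kgf × 9.80665 = 729.909 N
P = F / A = 729.909 N / 0.05525 m² = 13211 Pa
13211 Pa ÷ (100000 Pa/bar) = 0.13211 bar

0.1321 bar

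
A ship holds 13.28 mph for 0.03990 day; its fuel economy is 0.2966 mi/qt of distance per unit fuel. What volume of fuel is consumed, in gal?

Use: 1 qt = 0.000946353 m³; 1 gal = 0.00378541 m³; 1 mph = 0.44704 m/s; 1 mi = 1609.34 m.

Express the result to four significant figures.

13.28 mph → 5.93669 m/s
0.03990 day → 3447.36 s
d = v × t = 5.93669 × 3447.36 = 20465.9 m
0.2966 mi/qt → 504389 m/m³
V = d / (distance per unit fuel) = 20465.9 / 504389 = 0.0405756 m³
In gal: 0.0405756 / 0.00378541 = 10.7189 gal

10.72 gal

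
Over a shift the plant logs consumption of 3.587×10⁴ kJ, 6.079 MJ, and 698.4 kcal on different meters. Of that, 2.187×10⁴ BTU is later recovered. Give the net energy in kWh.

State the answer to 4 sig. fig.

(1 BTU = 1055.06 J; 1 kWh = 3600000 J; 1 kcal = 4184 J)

3.587×10⁴ kJ × 1000 = 3.587×10⁷ J
6.079 MJ × 1000000 = 6.079×10⁶ J
698.4 kcal × 4184 = 2.92211×10⁶ J
2.187×10⁴ BTU × 1055.06 = 2.30742×10⁷ J
Sum: 3.587×10⁷ + 6.079×10⁶ + 2.92211×10⁶ − 2.30742×10⁷ = 2.17969×10⁷ J
In kWh: 2.17969×10⁷ / 3600000 = 6.05469 kWh

6.055 kWh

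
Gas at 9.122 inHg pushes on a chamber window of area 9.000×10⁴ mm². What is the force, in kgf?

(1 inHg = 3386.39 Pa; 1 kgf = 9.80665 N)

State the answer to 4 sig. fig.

283.5 kgf

9.122 inHg × 3386.39 → 30890.6 Pa
9.000×10⁴ mm² × 10⁻⁶ → 0.09 m²
F = P × A = 30890.6 Pa × 0.09 m² = 2780.15 N
2780.15 N ÷ (9.80665 N/kgf) = 283.496 kgf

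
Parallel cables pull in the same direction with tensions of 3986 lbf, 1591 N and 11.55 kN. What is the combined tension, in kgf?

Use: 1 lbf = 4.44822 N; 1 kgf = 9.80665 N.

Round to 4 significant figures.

3986 lbf × 4.44822 = 17730.6 N
1591 N (already N)
11.55 kN × 1000 = 11550 N
Combined: 17730.6 + 1591 + 11550 = 30871.6 N
In kgf: 30871.6 / 9.80665 = 3148.03 kgf

3148 kgf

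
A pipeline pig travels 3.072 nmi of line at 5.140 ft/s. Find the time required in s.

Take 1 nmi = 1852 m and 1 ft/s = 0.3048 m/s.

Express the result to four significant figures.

3631 s

3.072 nmi × 1852 → 5689.34 m
5.140 ft/s × 0.3048 → 1.56667 m/s
t = d / v = 5689.34 m / 1.56667 m/s = 3631.49 s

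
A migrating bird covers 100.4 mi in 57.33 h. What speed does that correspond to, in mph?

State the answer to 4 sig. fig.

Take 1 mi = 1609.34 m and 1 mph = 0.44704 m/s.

100.4 mi × 1609.34 = 161578 m
57.33 h × 3600 = 206388 s
v = d / t = 161578 m / 206388 s = 0.782885 m/s
0.782885 m/s ÷ (0.44704 m/s/mph) = 1.75126 mph

1.751 mph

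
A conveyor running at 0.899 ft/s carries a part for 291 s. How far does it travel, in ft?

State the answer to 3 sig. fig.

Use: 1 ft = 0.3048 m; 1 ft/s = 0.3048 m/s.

262 ft

0.899 ft/s × 0.3048 → 0.274015 m/s
d = v × t = 0.274015 m/s × 291 s = 79.7384 m
79.7384 m ÷ (0.3048 m/ft) = 261.609 ft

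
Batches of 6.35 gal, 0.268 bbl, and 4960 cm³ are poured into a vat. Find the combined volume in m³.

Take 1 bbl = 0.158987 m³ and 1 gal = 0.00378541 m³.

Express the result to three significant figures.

0.0716 m³

6.35 gal × 0.00378541 = 0.0240374 m³
0.268 bbl × 0.158987 = 0.0426085 m³
4960 cm³ × 10⁻⁶ = 0.00496 m³
Total: 0.0240374 + 0.0426085 + 0.00496 = 0.0716059 m³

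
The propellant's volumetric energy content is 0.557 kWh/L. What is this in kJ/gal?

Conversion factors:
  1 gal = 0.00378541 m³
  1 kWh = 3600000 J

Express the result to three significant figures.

0.557 kWh/L × 3600000 J/kWh ÷ 0.001 m³/L = 2.0052×10⁹ J/m³
2.0052×10⁹ J/m³ ÷ 1000 J/kJ × 0.00378541 m³/gal = 7590.5 kJ/gal

7590 kJ/gal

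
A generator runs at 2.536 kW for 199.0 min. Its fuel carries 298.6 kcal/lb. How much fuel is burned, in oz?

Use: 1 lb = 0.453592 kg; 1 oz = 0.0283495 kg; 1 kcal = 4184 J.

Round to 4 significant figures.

387.8 oz

2.536 kW → 2536 W
199.0 min → 11940 s
E = P × t = 2536 × 11940 = 3.02798×10⁷ J
298.6 kcal/lb → 2.75433×10⁶ J/kg
m = E / e_s = 3.02798×10⁷ / 2.75433×10⁶ = 10.9935 kg
In oz: 10.9935 / 0.0283495 = 387.785 oz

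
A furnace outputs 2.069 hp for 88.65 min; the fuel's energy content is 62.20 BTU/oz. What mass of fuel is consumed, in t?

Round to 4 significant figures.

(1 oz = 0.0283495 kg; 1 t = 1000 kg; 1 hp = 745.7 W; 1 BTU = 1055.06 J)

0.003545 t

2.069 hp → 1542.85 W
88.65 min → 5319 s
E = P × t = 1542.85 × 5319 = 8.20642×10⁶ J
62.20 BTU/oz → 2.31485×10⁶ J/kg
m = E / e_s = 8.20642×10⁶ / 2.31485×10⁶ = 3.54512 kg
In t: 3.54512 / 1000 = 0.00354512 t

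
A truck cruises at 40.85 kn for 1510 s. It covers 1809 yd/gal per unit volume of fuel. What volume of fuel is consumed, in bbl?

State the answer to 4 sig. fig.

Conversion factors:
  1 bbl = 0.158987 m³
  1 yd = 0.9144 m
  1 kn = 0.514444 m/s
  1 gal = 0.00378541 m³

0.4568 bbl

40.85 kn → 21.015 m/s
d = v × t = 21.015 × 1510 = 31732.6 m
1809 yd/gal → 436980 m/m³
V = d / (distance per unit fuel) = 31732.6 / 436980 = 0.072618 m³
In bbl: 0.072618 / 0.158987 = 0.456754 bbl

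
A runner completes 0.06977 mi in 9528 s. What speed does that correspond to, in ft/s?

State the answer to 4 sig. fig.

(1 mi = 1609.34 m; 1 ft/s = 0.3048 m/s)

0.03866 ft/s

0.06977 mi × 1609.34 → 112.284 m
v = d / t = 112.284 m / 9528 s = 0.0117846 m/s
0.0117846 m/s ÷ (0.3048 m/s/ft/s) = 0.0386634 ft/s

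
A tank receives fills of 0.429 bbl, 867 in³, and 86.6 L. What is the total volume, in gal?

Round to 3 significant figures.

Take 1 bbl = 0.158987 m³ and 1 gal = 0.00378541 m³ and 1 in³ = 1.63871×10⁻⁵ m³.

0.429 bbl × 0.158987 = 0.0682054 m³
867 in³ × 1.63871×10⁻⁵ = 0.0142076 m³
86.6 L × 0.001 = 0.0866 m³
Sum: 0.0682054 + 0.0142076 + 0.0866 = 0.169013 m³
In gal: 0.169013 / 0.00378541 = 44.6485 gal

44.6 gal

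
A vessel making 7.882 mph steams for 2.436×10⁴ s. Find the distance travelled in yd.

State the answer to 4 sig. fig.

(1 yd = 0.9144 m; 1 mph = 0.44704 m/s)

7.882 mph × 0.44704 → 3.52357 m/s
d = v × t = 3.52357 m/s × 24360 s = 85834.2 m
85834.2 m ÷ (0.9144 m/yd) = 93869.4 yd

9.387×10⁴ yd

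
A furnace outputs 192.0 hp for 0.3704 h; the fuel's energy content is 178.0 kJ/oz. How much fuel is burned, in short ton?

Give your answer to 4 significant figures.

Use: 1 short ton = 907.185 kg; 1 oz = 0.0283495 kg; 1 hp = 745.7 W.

0.03352 short ton

192.0 hp → 143174 W
0.3704 h → 1333.44 s
E = P × t = 143174 × 1333.44 = 1.90914×10⁸ J
178.0 kJ/oz → 6.27877×10⁶ J/kg
m = E / e_s = 1.90914×10⁸ / 6.27877×10⁶ = 30.4063 kg
In short ton: 30.4063 / 907.185 = 0.0335172 short ton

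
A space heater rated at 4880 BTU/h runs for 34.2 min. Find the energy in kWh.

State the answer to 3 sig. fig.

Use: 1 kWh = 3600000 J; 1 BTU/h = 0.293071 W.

0.815 kWh

4880 BTU/h × 0.293071 → 1430.19 W
34.2 min × 60 → 2052 s
E = P × t = 1430.19 W × 2052 s = 2.93475×10⁶ J
2.93475×10⁶ J ÷ (3600000 J/kWh) = 0.815208 kWh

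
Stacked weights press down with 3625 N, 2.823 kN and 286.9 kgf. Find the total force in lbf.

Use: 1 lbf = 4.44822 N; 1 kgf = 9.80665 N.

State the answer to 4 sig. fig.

3625 N (already N)
2.823 kN × 1000 = 2823 N
286.9 kgf × 9.80665 = 2813.53 N
Sum: 3625 + 2823 + 2813.53 = 9261.53 N
In lbf: 9261.53 / 4.44822 = 2082.08 lbf

2082 lbf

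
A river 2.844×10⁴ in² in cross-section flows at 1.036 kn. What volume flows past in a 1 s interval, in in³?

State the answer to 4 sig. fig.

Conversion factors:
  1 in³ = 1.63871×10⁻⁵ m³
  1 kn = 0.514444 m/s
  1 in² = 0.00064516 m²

1.036 kn × 0.514444 = 0.532964 m/s
2.844×10⁴ in² × 0.00064516 = 18.3484 m²
V = v × A × t = 0.532964 m/s × 18.3484 m² × 1 s = 9.77904 m³
9.77904 m³ ÷ (1.63871×10⁻⁵ m³/in³) = 596752 in³

5.968×10⁵ in³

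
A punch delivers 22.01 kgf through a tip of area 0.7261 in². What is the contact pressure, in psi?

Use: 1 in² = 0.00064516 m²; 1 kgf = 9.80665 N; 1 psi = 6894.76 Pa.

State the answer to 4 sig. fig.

22.01 kgf × 9.80665 → 215.844 N
0.7261 in² × 0.00064516 → 4.68451×10⁻⁴ m²
P = F / A = 215.844 N / 4.68451×10⁻⁴ m² = 460761 Pa
460761 Pa ÷ (6894.76 Pa/psi) = 66.8277 psi

66.83 psi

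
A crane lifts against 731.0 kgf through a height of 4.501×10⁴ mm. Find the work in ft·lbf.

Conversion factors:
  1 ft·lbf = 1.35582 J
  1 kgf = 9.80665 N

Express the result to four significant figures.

2.380×10⁵ ft·lbf

731.0 kgf × 9.80665 = 7168.66 N
4.501×10⁴ mm × 0.001 = 45.01 m
W = F × d = 7168.66 N × 45.01 m = 322661 J
322661 J ÷ (1.35582 J/ft·lbf) = 237982 ft·lbf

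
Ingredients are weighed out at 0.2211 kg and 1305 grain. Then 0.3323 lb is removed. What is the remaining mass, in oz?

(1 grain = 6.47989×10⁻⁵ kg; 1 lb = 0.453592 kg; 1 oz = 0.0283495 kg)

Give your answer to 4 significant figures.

5.465 oz

0.2211 kg (already kg)
1305 grain × 6.47989×10⁻⁵ = 0.0845626 kg
0.3323 lb × 0.453592 = 0.150729 kg
Result: 0.2211 + 0.0845626 − 0.150729 = 0.154934 kg
In oz: 0.154934 / 0.0283495 = 5.46514 oz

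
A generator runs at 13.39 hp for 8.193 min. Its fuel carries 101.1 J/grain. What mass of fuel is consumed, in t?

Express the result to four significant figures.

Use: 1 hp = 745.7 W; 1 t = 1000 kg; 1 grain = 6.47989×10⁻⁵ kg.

13.39 hp → 9984.92 W
8.193 min → 491.58 s
E = P × t = 9984.92 × 491.58 = 4.90839×10⁶ J
101.1 J/grain → 1.56021×10⁶ J/kg
m = E / e_s = 4.90839×10⁶ / 1.56021×10⁶ = 3.14598 kg
In t: 3.14598 / 1000 = 0.00314598 t

0.003146 t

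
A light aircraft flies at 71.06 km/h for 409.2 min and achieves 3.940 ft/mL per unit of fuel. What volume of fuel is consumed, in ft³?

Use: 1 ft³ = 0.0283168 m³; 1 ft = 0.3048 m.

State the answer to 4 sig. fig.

14.25 ft³

71.06 km/h → 19.7389 m/s
409.2 min → 24552 s
d = v × t = 19.7389 × 24552 = 484629 m
3.940 ft/mL → 1.20091×10⁶ m/m³
V = d / (distance per unit fuel) = 484629 / 1.20091×10⁶ = 0.403551 m³
In ft³: 0.403551 / 0.0283168 = 14.2513 ft³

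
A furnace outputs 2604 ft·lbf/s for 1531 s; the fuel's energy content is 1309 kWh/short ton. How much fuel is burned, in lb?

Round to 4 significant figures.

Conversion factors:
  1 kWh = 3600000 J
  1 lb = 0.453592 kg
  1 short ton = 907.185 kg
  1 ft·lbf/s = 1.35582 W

2.294 lb

2604 ft·lbf/s → 3530.56 W
E = P × t = 3530.56 × 1531 = 5.40529×10⁶ J
1309 kWh/short ton → 5.19453×10⁶ J/kg
m = E / e_s = 5.40529×10⁶ / 5.19453×10⁶ = 1.04057 kg
In lb: 1.04057 / 0.453592 = 2.29407 lb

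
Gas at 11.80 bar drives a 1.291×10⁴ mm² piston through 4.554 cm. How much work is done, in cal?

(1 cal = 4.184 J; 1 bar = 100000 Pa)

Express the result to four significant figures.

11.80 bar → 1.18×10⁶ Pa
1.291×10⁴ mm² → 0.01291 m²
F = P × A = 1.18×10⁶ × 0.01291 = 15233.8 N
4.554 cm → 0.04554 m
W = F × d = 15233.8 × 0.04554 = 693.747 J
In cal: 693.747 / 4.184 = 165.81 cal

165.8 cal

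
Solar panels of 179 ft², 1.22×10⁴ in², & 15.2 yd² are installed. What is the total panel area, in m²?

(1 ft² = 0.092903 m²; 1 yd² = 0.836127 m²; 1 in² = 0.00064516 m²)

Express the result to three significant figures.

37.2 m²

179 ft² × 0.092903 = 16.6296 m²
1.22×10⁴ in² × 0.00064516 = 7.87095 m²
15.2 yd² × 0.836127 = 12.7091 m²
Total: 16.6296 + 7.87095 + 12.7091 = 37.2096 m²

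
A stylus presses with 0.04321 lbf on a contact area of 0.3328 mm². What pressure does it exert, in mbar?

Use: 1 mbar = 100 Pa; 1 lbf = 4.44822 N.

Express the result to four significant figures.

0.04321 lbf × 4.44822 = 0.192208 N
0.3328 mm² × 10⁻⁶ = 3.328×10⁻⁷ m²
P = F / A = 0.192208 N / 3.328×10⁻⁷ m² = 577548 Pa
577548 Pa ÷ (100 Pa/mbar) = 5775.48 mbar

5775 mbar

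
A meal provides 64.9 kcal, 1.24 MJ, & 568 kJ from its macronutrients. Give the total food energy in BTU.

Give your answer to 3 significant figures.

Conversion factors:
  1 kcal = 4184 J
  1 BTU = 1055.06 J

64.9 kcal × 4184 = 271542 J
1.24 MJ × 1000000 = 1.24×10⁶ J
568 kJ × 1000 = 568000 J
Sum: 271542 + 1.24×10⁶ + 568000 = 2.07954×10⁶ J
In BTU: 2.07954×10⁶ / 1055.06 = 1971.02 BTU

1970 BTU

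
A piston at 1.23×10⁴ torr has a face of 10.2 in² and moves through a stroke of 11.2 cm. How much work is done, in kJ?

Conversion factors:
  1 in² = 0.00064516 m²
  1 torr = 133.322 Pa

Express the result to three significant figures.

1.21 kJ

1.23×10⁴ torr → 1.63986×10⁶ Pa
10.2 in² → 0.00658063 m²
F = P × A = 1.63986×10⁶ × 0.00658063 = 10791.3 N
11.2 cm → 0.112 m
W = F × d = 10791.3 × 0.112 = 1208.63 J
In kJ: 1208.63 / 1000 = 1.20863 kJ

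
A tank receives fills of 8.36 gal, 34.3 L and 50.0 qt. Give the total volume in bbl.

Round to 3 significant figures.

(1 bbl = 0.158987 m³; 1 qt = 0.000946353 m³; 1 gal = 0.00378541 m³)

0.712 bbl

8.36 gal × 0.00378541 = 0.031646 m³
34.3 L × 0.001 = 0.0343 m³
50.0 qt × 0.000946353 = 0.0473176 m³
Sum: 0.031646 + 0.0343 + 0.0473176 = 0.113264 m³
In bbl: 0.113264 / 0.158987 = 0.71241 bbl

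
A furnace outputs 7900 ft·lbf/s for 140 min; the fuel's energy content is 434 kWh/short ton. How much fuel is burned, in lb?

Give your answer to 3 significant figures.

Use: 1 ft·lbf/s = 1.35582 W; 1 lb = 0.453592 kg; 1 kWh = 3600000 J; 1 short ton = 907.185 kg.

7900 ft·lbf/s → 10711 W
140 min → 8400 s
E = P × t = 10711 × 8400 = 8.99724×10⁷ J
434 kWh/short ton → 1.72225×10⁶ J/kg
m = E / e_s = 8.99724×10⁷ / 1.72225×10⁶ = 52.2412 kg
In lb: 52.2412 / 0.453592 = 115.172 lb

115 lb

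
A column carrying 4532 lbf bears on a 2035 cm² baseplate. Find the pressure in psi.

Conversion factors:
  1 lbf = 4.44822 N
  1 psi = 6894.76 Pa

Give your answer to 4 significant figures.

4532 lbf × 4.44822 → 20159.3 N
2035 cm² × 0.0001 → 0.2035 m²
P = F / A = 20159.3 N / 0.2035 m² = 99062.9 Pa
99062.9 Pa ÷ (6894.76 Pa/psi) = 14.3679 psi

14.37 psi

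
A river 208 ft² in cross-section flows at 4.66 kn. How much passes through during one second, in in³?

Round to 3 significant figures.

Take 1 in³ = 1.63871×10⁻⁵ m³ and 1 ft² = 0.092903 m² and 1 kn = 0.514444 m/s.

4.66 kn × 0.514444 = 2.39731 m/s
208 ft² × 0.092903 = 19.3238 m²
V = v × A × t = 2.39731 m/s × 19.3238 m² × 1 s = 46.3251 m³
46.3251 m³ ÷ (1.63871×10⁻⁵ m³/in³) = 2.82692×10⁶ in³

2.83×10⁶ in³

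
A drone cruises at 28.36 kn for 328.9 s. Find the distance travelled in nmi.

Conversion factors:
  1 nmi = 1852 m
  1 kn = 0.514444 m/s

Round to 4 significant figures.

2.591 nmi

28.36 kn × 0.514444 → 14.5896 m/s
d = v × t = 14.5896 m/s × 328.9 s = 4798.52 m
4798.52 m ÷ (1852 m/nmi) = 2.59099 nmi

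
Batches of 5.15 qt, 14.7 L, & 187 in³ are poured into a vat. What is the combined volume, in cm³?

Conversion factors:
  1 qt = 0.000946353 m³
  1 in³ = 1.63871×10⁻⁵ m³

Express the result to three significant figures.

2.26×10⁴ cm³

5.15 qt × 0.000946353 = 0.00487372 m³
14.7 L × 0.001 = 0.0147 m³
187 in³ × 1.63871×10⁻⁵ = 0.00306439 m³
Combined: 0.00487372 + 0.0147 + 0.00306439 = 0.0226381 m³
In cm³: 0.0226381 / 10⁻⁶ = 22638.1 cm³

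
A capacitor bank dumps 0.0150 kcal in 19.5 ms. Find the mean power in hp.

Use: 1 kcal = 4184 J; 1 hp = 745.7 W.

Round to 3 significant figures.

4.32 hp

0.0150 kcal × 4184 → 62.76 J
19.5 ms × 0.001 → 0.0195 s
P = E / t = 62.76 J / 0.0195 s = 3218.46 W
3218.46 W ÷ (745.7 W/hp) = 4.31603 hp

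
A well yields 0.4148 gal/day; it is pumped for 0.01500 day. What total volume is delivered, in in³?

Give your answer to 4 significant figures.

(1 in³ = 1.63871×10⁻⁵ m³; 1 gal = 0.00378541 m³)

0.4148 gal/day → 1.81735×10⁻⁸ m³/s
0.01500 day → 1296 s
V = Q × t = 1.81735×10⁻⁸ × 1296 = 2.35529×10⁻⁵ m³
In in³: 2.35529×10⁻⁵ / 1.63871×10⁻⁵ = 1.43728 in³

1.437 in³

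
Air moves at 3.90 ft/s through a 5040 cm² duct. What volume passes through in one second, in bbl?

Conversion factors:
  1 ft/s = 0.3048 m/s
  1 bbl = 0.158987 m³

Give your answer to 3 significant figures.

3.90 ft/s × 0.3048 → 1.18872 m/s
5040 cm² × 0.0001 → 0.504 m²
V = v × A × t = 1.18872 m/s × 0.504 m² × 1 s = 0.599115 m³
0.599115 m³ ÷ (0.158987 m³/bbl) = 3.76833 bbl

3.77 bbl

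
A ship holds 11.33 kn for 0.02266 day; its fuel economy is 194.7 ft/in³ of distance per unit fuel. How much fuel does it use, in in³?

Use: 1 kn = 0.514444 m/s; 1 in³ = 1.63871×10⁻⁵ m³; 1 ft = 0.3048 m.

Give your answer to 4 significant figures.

192.3 in³

11.33 kn → 5.82865 m/s
0.02266 day → 1957.82 s
d = v × t = 5.82865 × 1957.82 = 11411.4 m
194.7 ft/in³ → 3.62142×10⁶ m/m³
V = d / (distance per unit fuel) = 11411.4 / 3.62142×10⁶ = 0.00315108 m³
In in³: 0.00315108 / 1.63871×10⁻⁵ = 192.29 in³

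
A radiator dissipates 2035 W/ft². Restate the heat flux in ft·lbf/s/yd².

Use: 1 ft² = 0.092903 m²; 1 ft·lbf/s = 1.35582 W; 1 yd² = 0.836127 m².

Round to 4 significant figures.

1.351×10⁴ ft·lbf/s/yd²

2035 W/ft² ÷ 0.092903 m²/ft² = 21904.6 W/m²
21904.6 W/m² ÷ 1.35582 W/ft·lbf/s × 0.836127 m²/yd² = 13508.5 ft·lbf/s/yd²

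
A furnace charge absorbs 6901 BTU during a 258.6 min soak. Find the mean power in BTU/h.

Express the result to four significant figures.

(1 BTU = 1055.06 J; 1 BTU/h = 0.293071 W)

6901 BTU × 1055.06 = 7.28097×10⁶ J
258.6 min × 60 = 15516 s
P = E / t = 7.28097×10⁶ J / 15516 s = 469.256 W
469.256 W ÷ (0.293071 W/BTU/h) = 1601.17 BTU/h

1601 BTU/h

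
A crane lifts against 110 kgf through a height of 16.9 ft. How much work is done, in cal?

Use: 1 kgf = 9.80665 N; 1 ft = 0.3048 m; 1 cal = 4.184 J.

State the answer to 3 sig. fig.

110 kgf × 9.80665 = 1078.73 N
16.9 ft × 0.3048 = 5.15112 m
W = F × d = 1078.73 N × 5.15112 m = 5556.67 J
5556.67 J ÷ (4.184 J/cal) = 1328.08 cal

1330 cal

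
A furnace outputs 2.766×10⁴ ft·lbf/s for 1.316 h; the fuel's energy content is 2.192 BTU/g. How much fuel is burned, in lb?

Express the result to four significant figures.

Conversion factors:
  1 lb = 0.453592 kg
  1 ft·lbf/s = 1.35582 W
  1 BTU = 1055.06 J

169.4 lb

2.766×10⁴ ft·lbf/s → 37502 W
1.316 h → 4737.6 s
E = P × t = 37502 × 4737.6 = 1.77669×10⁸ J
2.192 BTU/g → 2.31269×10⁶ J/kg
m = E / e_s = 1.77669×10⁸ / 2.31269×10⁶ = 76.8235 kg
In lb: 76.8235 / 0.453592 = 169.367 lb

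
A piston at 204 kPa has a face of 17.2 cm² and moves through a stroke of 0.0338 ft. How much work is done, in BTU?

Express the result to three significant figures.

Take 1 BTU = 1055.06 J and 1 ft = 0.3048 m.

0.00343 BTU

204 kPa → 204000 Pa
17.2 cm² → 0.00172 m²
F = P × A = 204000 × 0.00172 = 350.88 N
0.0338 ft → 0.0103022 m
W = F × d = 350.88 × 0.0103022 = 3.61484 J
In BTU: 3.61484 / 1055.06 = 0.00342619 BTU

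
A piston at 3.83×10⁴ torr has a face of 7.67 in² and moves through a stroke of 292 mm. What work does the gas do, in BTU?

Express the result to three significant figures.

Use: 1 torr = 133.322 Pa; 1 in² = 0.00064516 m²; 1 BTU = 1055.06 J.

3.83×10⁴ torr → 5.10623×10⁶ Pa
7.67 in² → 0.00494838 m²
F = P × A = 5.10623×10⁶ × 0.00494838 = 25267.6 N
292 mm → 0.292 m
W = F × d = 25267.6 × 0.292 = 7378.14 J
In BTU: 7378.14 / 1055.06 = 6.9931 BTU

6.99 BTU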